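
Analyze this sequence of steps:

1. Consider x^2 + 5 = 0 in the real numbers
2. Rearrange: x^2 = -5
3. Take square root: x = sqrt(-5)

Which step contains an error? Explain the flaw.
Step 3: Take square root: x = sqrt(-5)

Step 3 takes the square root of -5, which is negative. In the real number system, the square root of a negative number is undefined. The equation x^2 + 5 = 0 has no real solutions. Square roots of negative numbers only exist in the complex numbers.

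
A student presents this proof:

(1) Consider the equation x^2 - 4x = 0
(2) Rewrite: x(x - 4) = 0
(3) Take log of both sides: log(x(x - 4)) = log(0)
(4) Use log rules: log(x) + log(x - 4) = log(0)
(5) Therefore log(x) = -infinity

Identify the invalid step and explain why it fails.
Step 3: Take log of both sides: log(x(x - 4)) = log(0)

Step 3 takes the logarithm of both sides, resulting in log(0) on the right side. The logarithm is only defined for positive numbers; log(0) is undefined (approaches negative infinity). This operation is invalid.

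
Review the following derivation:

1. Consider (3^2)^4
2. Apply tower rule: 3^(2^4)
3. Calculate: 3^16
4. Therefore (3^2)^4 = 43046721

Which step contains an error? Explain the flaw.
Step 2: Apply tower rule: 3^(2^4)

Step 2 incorrectly states that (a^b)^c = a^(b^c). The correct rule is (a^b)^c = a^(b×c). The actual value is (3^2)^4 = 3^8 = 6561, not 3^16 = 43046721.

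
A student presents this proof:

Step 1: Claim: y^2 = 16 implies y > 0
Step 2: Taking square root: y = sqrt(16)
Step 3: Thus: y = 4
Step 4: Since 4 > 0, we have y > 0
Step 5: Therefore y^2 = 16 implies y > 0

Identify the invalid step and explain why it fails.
Step 2: Taking square root: y = sqrt(16)

Step 2 takes the square root and assumes the positive root only. The equation y^2 = 16 actually has two solutions: y = 4 and y = -4. The proof silently assumes y > 0 without justification, then uses this assumption to conclude y > 0, which is circular. The counterexample y = -4 shows the claim is false.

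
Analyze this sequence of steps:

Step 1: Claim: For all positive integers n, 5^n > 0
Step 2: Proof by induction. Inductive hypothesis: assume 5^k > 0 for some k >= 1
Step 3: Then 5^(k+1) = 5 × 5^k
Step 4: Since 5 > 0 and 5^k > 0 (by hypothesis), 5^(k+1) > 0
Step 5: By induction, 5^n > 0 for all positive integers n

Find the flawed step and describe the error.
Step 5: By induction, 5^n > 0 for all positive integers n

Step 5 concludes the proof by induction, but no base case was ever established. A valid induction proof requires: (1) a base case proving 5^1 > 0, and (2) an inductive step showing IF 5^k > 0 THEN 5^(k+1) > 0. Steps 2-4 correctly establish the inductive step, but without the base case the conclusion in step 5 does not follow.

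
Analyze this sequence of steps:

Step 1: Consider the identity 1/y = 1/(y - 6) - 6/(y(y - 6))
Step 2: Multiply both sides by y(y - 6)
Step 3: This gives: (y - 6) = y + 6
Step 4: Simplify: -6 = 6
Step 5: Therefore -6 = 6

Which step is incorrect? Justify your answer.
Step 3: This gives: (y - 6) = y + 6

Step 3 makes a sign error when clearing denominators. Multiplying -6/(y(y - 6)) by y(y - 6) gives -6, not +6. The correct result is (y - 6) = y - 6, which is trivially true, not (y - 6) = y + 6. (Step 1 is a valid identity: 1/(y - 6) - 6/(y(y - 6)) = (y - 6)/(y(y - 6)) = 1/y.)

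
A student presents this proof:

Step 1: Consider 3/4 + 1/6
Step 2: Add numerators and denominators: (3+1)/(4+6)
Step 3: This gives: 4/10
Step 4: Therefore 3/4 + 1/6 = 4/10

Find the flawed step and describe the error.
Step 2: Add numerators and denominators: (3+1)/(4+6)

Step 2 incorrectly adds fractions by separately adding numerators and denominators. This is wrong. The correct method requires a common denominator: 3/4 + 1/6 = (3×6 + 1×4)/(4×6) = 22/24 = 11/12. The method used gives 4/10, which is different.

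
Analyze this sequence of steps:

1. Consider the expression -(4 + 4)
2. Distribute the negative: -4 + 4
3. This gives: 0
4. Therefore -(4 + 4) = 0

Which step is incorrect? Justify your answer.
Step 2: Distribute the negative: -4 + 4

Step 2 incorrectly distributes the negative sign. The correct distribution is -(4 + 4) = -4 - 4 = -8. The negative must be applied to both terms, not just the first. The error treats -(4 + 4) as -4 + 4, which equals 0 instead of -8.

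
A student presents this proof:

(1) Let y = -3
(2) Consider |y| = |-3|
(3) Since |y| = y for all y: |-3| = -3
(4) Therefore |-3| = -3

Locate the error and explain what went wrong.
Step 3: Since |y| = y for all y: |-3| = -3

Step 3 incorrectly states that |y| = y for all y. The correct definition is |y| = y when y >= 0, and |y| = -y when y < 0. Since -3 < 0, we have |-3| = -(-3) = 3, not -3.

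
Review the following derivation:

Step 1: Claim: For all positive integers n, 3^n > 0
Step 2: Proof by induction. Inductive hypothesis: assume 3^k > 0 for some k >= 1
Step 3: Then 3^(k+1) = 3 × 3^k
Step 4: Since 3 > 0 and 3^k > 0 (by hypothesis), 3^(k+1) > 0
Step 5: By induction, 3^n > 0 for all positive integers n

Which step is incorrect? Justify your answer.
Step 5: By induction, 3^n > 0 for all positive integers n

Step 5 concludes the proof by induction, but no base case was ever established. A valid induction proof requires: (1) a base case proving 3^1 > 0, and (2) an inductive step showing IF 3^k > 0 THEN 3^(k+1) > 0. Steps 2-4 correctly establish the inductive step, but without the base case the conclusion in step 5 does not follow.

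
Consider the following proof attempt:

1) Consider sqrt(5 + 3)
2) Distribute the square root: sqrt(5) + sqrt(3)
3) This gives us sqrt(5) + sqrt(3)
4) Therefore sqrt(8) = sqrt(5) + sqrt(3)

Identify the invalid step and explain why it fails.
Step 2: Distribute the square root: sqrt(5) + sqrt(3)

Step 2 incorrectly 'distributes' the square root over addition. The square root function does not distribute: sqrt(a + b) ≠ sqrt(a) + sqrt(b). In fact, sqrt(5 + 3) = sqrt(8) ≈ 2.8284, while sqrt(5) + sqrt(3) ≈ 3.9681.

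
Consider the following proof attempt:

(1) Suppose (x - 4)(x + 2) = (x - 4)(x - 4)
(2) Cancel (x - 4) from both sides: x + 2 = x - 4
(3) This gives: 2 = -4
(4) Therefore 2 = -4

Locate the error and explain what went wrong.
Step 2: Cancel (x - 4) from both sides: x + 2 = x - 4

Step 2 cancels (x - 4) from both sides. This is only valid if (x - 4) ≠ 0, i.e., x ≠ 4. When x = 4, both sides equal zero regardless of the other factors. The correct approach requires considering x = 4 as a separate case.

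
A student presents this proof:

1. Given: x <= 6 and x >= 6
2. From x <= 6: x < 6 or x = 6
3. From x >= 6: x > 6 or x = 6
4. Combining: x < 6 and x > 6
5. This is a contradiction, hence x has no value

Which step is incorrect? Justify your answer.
Step 4: Combining: x < 6 and x > 6

Step 4 incorrectly combines the conditions. From x <= 6 and x >= 6, the intersection is x = 6. The error treats the 'or' cases as 'and' requirements. The correct conclusion is that x = 6 is the unique solution, not that no solution exists.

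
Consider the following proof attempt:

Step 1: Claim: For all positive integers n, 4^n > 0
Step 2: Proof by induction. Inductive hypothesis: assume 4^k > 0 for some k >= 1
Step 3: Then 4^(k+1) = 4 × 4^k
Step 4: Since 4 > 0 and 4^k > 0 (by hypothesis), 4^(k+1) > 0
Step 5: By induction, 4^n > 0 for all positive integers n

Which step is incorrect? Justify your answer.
Step 5: By induction, 4^n > 0 for all positive integers n

Step 5 concludes the proof by induction, but no base case was ever established. A valid induction proof requires: (1) a base case proving 4^1 > 0, and (2) an inductive step showing IF 4^k > 0 THEN 4^(k+1) > 0. Steps 2-4 correctly establish the inductive step, but without the base case the conclusion in step 5 does not follow.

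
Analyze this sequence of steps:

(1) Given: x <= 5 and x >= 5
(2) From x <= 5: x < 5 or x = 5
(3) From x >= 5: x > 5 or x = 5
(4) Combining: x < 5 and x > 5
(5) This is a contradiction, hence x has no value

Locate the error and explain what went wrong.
Step 4: Combining: x < 5 and x > 5

Step 4 incorrectly combines the conditions. From x <= 5 and x >= 5, the intersection is x = 5. The error treats the 'or' cases as 'and' requirements. The correct conclusion is that x = 5 is the unique solution, not that no solution exists.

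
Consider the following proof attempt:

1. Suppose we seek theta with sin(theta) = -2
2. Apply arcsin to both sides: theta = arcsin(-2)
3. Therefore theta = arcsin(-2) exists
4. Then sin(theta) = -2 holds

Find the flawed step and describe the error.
Step 2: Apply arcsin to both sides: theta = arcsin(-2)

Step 2 applies arcsin to -2. However, arcsin(x) is only defined for x in [-1, 1] because sin(theta) can only produce values in that range. Since |-2| > 1, arcsin(-2) is undefined. There is no angle whose sine equals -2.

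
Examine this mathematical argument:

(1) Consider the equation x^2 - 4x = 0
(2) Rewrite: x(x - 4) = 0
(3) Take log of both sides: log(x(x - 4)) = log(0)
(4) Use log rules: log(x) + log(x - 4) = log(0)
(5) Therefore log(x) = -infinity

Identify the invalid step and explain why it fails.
Step 3: Take log of both sides: log(x(x - 4)) = log(0)

Step 3 takes the logarithm of both sides, resulting in log(0) on the right side. The logarithm is only defined for positive numbers; log(0) is undefined (approaches negative infinity). This operation is invalid.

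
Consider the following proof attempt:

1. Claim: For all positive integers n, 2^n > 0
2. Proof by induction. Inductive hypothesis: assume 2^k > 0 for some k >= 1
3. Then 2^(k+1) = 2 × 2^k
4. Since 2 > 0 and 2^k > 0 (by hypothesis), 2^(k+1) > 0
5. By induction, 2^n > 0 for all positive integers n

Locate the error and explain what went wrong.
Step 5: By induction, 2^n > 0 for all positive integers n

Step 5 concludes the proof by induction, but no base case was ever established. A valid induction proof requires: (1) a base case proving 2^1 > 0, and (2) an inductive step showing IF 2^k > 0 THEN 2^(k+1) > 0. Steps 2-4 correctly establish the inductive step, but without the base case the conclusion in step 5 does not follow.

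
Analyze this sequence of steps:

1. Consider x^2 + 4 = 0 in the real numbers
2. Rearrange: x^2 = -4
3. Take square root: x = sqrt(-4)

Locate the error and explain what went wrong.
Step 3: Take square root: x = sqrt(-4)

Step 3 takes the square root of -4, which is negative. In the real number system, the square root of a negative number is undefined. The equation x^2 + 4 = 0 has no real solutions. Square roots of negative numbers only exist in the complex numbers.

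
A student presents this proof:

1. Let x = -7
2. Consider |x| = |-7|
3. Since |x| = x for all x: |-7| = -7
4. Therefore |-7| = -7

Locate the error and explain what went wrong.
Step 3: Since |x| = x for all x: |-7| = -7

Step 3 incorrectly states that |x| = x for all x. The correct definition is |x| = x when x >= 0, and |x| = -x when x < 0. Since -7 < 0, we have |-7| = -(-7) = 7, not -7.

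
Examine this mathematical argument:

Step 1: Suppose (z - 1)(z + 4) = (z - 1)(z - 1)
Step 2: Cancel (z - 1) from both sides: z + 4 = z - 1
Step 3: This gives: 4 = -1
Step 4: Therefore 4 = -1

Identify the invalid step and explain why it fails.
Step 2: Cancel (z - 1) from both sides: z + 4 = z - 1

Step 2 cancels (z - 1) from both sides. This is only valid if (z - 1) ≠ 0, i.e., z ≠ 1. When z = 1, both sides equal zero regardless of the other factors. The correct approach requires considering z = 1 as a separate case.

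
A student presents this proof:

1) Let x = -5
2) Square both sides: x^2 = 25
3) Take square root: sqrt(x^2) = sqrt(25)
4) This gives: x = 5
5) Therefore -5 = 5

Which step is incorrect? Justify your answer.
Step 4: This gives: x = 5

Step 4 incorrectly states that sqrt(x^2) = x. The correct identity is sqrt(x^2) = |x|. Since x = -5 < 0, we have sqrt(x^2) = |-5| = 5, not x = -5.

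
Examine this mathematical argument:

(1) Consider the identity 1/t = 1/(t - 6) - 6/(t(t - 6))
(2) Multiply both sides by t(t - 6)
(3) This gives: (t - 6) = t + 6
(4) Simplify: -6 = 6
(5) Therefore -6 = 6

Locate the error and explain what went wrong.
Step 3: This gives: (t - 6) = t + 6

Step 3 makes a sign error when clearing denominators. Multiplying -6/(t(t - 6)) by t(t - 6) gives -6, not +6. The correct result is (t - 6) = t - 6, which is trivially true, not (t - 6) = t + 6. (Step 1 is a valid identity: 1/(t - 6) - 6/(t(t - 6)) = (t - 6)/(t(t - 6)) = 1/t.)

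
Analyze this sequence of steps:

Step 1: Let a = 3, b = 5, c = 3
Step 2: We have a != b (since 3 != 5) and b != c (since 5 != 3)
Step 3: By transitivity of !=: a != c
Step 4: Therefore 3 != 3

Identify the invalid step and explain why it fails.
Step 3: By transitivity of !=: a != c

Step 3 incorrectly applies transitivity to the '!=' relation. Transitivity states: if a R b and b R c, then a R c. However, '!=' is not transitive. Counterexample: 3 != 5 and 5 != 3, but 3 = 3 (both equal 3). Transitivity holds for relations like <, <=, =, but not for !=.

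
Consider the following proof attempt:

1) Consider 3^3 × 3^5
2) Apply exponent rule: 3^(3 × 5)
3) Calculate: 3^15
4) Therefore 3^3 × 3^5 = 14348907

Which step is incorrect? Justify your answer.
Step 2: Apply exponent rule: 3^(3 × 5)

Step 2 incorrectly states that a^b × a^c = a^(b×c). The correct rule is a^b × a^c = a^(b+c). The actual value is 3^3 × 3^5 = 3^8 = 6561, not 3^15 = 14348907.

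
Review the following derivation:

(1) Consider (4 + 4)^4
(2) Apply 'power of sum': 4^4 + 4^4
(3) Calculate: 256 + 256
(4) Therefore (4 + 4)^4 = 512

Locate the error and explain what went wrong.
Step 2: Apply 'power of sum': 4^4 + 4^4

Step 2 incorrectly applies a non-existent rule '(a+b)^n = a^n + b^n'. This is false in general. The correct expansion uses the binomial theorem. The actual value is (4 + 4)^4 = 8^4 = 4096, not 512.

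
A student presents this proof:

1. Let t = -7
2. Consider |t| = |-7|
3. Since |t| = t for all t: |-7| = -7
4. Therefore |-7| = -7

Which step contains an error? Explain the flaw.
Step 3: Since |t| = t for all t: |-7| = -7

Step 3 incorrectly states that |t| = t for all t. The correct definition is |t| = t when t >= 0, and |t| = -t when t < 0. Since -7 < 0, we have |-7| = -(-7) = 7, not -7.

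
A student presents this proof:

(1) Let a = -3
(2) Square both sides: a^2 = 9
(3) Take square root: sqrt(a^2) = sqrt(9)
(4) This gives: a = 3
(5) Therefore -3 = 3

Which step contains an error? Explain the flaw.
Step 4: This gives: a = 3

Step 4 incorrectly states that sqrt(a^2) = a. The correct identity is sqrt(a^2) = |a|. Since a = -3 < 0, we have sqrt(a^2) = |-3| = 3, not a = -3.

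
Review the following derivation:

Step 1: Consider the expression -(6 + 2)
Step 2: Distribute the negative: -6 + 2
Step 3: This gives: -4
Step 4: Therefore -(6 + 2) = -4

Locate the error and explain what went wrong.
Step 2: Distribute the negative: -6 + 2

Step 2 incorrectly distributes the negative sign. The correct distribution is -(6 + 2) = -6 - 2 = -8. The negative must be applied to both terms, not just the first. The error treats -(6 + 2) as -6 + 2, which equals -4 instead of -8.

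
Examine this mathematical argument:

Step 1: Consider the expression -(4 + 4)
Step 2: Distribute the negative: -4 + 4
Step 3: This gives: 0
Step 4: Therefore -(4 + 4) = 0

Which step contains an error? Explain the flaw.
Step 2: Distribute the negative: -4 + 4

Step 2 incorrectly distributes the negative sign. The correct distribution is -(4 + 4) = -4 - 4 = -8. The negative must be applied to both terms, not just the first. The error treats -(4 + 4) as -4 + 4, which equals 0 instead of -8.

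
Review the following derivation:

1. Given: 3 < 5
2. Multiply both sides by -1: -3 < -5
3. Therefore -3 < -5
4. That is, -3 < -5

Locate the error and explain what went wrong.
Step 2: Multiply both sides by -1: -3 < -5

Step 2 multiplies both sides by -1 but fails to reverse the inequality sign. When multiplying (or dividing) an inequality by a negative number, the direction must be reversed. Since 3 < 5, we should get -3 > -5, i.e., -3 > -5.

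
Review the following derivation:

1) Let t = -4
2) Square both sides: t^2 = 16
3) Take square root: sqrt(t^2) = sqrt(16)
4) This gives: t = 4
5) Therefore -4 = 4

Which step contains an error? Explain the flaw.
Step 4: This gives: t = 4

Step 4 incorrectly states that sqrt(t^2) = t. The correct identity is sqrt(t^2) = |t|. Since t = -4 < 0, we have sqrt(t^2) = |-4| = 4, not t = -4.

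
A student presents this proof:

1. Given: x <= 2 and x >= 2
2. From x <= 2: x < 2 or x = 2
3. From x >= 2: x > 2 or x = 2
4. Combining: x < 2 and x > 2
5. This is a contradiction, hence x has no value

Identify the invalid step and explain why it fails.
Step 4: Combining: x < 2 and x > 2

Step 4 incorrectly combines the conditions. From x <= 2 and x >= 2, the intersection is x = 2. The error treats the 'or' cases as 'and' requirements. The correct conclusion is that x = 2 is the unique solution, not that no solution exists.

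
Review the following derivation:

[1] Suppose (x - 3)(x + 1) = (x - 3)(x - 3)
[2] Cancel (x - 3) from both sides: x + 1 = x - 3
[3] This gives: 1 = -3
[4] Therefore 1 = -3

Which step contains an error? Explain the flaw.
Step 2: Cancel (x - 3) from both sides: x + 1 = x - 3

Step 2 cancels (x - 3) from both sides. This is only valid if (x - 3) ≠ 0, i.e., x ≠ 3. When x = 3, both sides equal zero regardless of the other factors. The correct approach requires considering x = 3 as a separate case.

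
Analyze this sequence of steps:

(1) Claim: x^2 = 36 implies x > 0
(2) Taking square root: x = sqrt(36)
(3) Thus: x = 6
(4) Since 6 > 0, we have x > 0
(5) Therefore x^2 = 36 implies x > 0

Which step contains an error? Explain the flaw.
Step 2: Taking square root: x = sqrt(36)

Step 2 takes the square root and assumes the positive root only. The equation x^2 = 36 actually has two solutions: x = 6 and x = -6. The proof silently assumes x > 0 without justification, then uses this assumption to conclude x > 0, which is circular. The counterexample x = -6 shows the claim is false.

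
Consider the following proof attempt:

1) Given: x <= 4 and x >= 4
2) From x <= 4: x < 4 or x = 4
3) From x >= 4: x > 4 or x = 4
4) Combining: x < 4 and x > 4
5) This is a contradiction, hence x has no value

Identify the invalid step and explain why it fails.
Step 4: Combining: x < 4 and x > 4

Step 4 incorrectly combines the conditions. From x <= 4 and x >= 4, the intersection is x = 4. The error treats the 'or' cases as 'and' requirements. The correct conclusion is that x = 4 is the unique solution, not that no solution exists.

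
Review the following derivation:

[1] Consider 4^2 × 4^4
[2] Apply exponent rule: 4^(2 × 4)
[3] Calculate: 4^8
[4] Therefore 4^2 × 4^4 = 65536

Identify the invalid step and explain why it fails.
Step 2: Apply exponent rule: 4^(2 × 4)

Step 2 incorrectly states that a^b × a^c = a^(b×c). The correct rule is a^b × a^c = a^(b+c). The actual value is 4^2 × 4^4 = 4^6 = 4096, not 4^8 = 65536.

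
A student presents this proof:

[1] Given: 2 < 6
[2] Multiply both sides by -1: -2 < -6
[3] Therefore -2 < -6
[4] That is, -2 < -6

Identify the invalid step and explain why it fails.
Step 2: Multiply both sides by -1: -2 < -6

Step 2 multiplies both sides by -1 but fails to reverse the inequality sign. When multiplying (or dividing) an inequality by a negative number, the direction must be reversed. Since 2 < 6, we should get -2 > -6, i.e., -2 > -6.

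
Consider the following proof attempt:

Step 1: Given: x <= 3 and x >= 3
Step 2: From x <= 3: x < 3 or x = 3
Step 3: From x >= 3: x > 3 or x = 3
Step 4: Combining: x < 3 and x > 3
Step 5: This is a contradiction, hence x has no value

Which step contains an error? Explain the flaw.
Step 4: Combining: x < 3 and x > 3

Step 4 incorrectly combines the conditions. From x <= 3 and x >= 3, the intersection is x = 3. The error treats the 'or' cases as 'and' requirements. The correct conclusion is that x = 3 is the unique solution, not that no solution exists.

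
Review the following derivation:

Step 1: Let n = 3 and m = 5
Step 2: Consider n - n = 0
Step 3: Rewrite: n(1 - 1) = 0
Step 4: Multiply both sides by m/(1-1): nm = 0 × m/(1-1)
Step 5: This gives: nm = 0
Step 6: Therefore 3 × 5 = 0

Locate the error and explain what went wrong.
Step 4: Multiply both sides by m/(1-1): nm = 0 × m/(1-1)

Step 4 multiplies both sides by m/(1-1). However, 1-1 = 0, so this is multiplication by m/0, which is undefined. We cannot multiply by an undefined expression.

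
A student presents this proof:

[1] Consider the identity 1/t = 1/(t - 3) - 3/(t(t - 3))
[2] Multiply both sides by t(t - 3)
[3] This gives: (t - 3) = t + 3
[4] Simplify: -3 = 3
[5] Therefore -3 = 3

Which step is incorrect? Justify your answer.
Step 3: This gives: (t - 3) = t + 3

Step 3 makes a sign error when clearing denominators. Multiplying -3/(t(t - 3)) by t(t - 3) gives -3, not +3. The correct result is (t - 3) = t - 3, which is trivially true, not (t - 3) = t + 3. (Step 1 is a valid identity: 1/(t - 3) - 3/(t(t - 3)) = (t - 3)/(t(t - 3)) = 1/t.)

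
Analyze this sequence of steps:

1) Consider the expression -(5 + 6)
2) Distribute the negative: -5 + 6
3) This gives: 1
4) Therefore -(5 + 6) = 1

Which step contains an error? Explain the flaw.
Step 2: Distribute the negative: -5 + 6

Step 2 incorrectly distributes the negative sign. The correct distribution is -(5 + 6) = -5 - 6 = -11. The negative must be applied to both terms, not just the first. The error treats -(5 + 6) as -5 + 6, which equals 1 instead of -11.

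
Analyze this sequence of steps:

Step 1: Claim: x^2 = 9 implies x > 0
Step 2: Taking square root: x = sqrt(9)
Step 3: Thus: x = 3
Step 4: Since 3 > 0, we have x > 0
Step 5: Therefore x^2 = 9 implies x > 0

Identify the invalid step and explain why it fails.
Step 2: Taking square root: x = sqrt(9)

Step 2 takes the square root and assumes the positive root only. The equation x^2 = 9 actually has two solutions: x = 3 and x = -3. The proof silently assumes x > 0 without justification, then uses this assumption to conclude x > 0, which is circular. The counterexample x = -3 shows the claim is false.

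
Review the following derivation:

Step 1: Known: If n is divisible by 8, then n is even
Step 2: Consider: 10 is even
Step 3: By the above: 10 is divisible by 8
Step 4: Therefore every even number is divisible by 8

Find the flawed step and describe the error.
Step 3: By the above: 10 is divisible by 8

Step 3 commits the fallacy of affirming the consequent. The known fact 'divisible by 8 → even' does NOT imply 'even → divisible by 8'. That would be the converse, which is false. For example, 10 is even but 10 ÷ 8 = 1.25, which is not an integer.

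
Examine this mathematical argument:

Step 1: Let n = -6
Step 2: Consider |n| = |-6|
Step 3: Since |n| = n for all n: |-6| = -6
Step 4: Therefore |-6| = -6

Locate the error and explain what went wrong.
Step 3: Since |n| = n for all n: |-6| = -6

Step 3 incorrectly states that |n| = n for all n. The correct definition is |n| = n when n >= 0, and |n| = -n when n < 0. Since -6 < 0, we have |-6| = -(-6) = 6, not -6.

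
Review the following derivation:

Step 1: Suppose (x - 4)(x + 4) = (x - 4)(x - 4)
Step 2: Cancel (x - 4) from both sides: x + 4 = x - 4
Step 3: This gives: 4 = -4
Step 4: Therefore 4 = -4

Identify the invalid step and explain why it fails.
Step 2: Cancel (x - 4) from both sides: x + 4 = x - 4

Step 2 cancels (x - 4) from both sides. This is only valid if (x - 4) ≠ 0, i.e., x ≠ 4. When x = 4, both sides equal zero regardless of the other factors. The correct approach requires considering x = 4 as a separate case.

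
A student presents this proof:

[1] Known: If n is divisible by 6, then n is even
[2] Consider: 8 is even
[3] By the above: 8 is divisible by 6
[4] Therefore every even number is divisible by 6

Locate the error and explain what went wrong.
Step 3: By the above: 8 is divisible by 6

Step 3 commits the fallacy of affirming the consequent. The known fact 'divisible by 6 → even' does NOT imply 'even → divisible by 6'. That would be the converse, which is false. For example, 8 is even but 8 ÷ 6 = 1.33, which is not an integer.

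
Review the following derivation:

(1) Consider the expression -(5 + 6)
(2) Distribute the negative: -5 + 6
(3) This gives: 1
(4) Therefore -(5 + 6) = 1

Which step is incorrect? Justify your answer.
Step 2: Distribute the negative: -5 + 6

Step 2 incorrectly distributes the negative sign. The correct distribution is -(5 + 6) = -5 - 6 = -11. The negative must be applied to both terms, not just the first. The error treats -(5 + 6) as -5 + 6, which equals 1 instead of -11.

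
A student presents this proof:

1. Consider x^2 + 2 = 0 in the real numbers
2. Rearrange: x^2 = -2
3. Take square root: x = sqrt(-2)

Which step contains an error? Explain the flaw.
Step 3: Take square root: x = sqrt(-2)

Step 3 takes the square root of -2, which is negative. In the real number system, the square root of a negative number is undefined. The equation x^2 + 2 = 0 has no real solutions. Square roots of negative numbers only exist in the complex numbers.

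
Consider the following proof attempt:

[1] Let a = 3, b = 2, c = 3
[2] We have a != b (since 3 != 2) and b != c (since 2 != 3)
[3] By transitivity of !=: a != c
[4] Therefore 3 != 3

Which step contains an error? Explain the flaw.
Step 3: By transitivity of !=: a != c

Step 3 incorrectly applies transitivity to the '!=' relation. Transitivity states: if a R b and b R c, then a R c. However, '!=' is not transitive. Counterexample: 3 != 2 and 2 != 3, but 3 = 3 (both equal 3). Transitivity holds for relations like <, <=, =, but not for !=.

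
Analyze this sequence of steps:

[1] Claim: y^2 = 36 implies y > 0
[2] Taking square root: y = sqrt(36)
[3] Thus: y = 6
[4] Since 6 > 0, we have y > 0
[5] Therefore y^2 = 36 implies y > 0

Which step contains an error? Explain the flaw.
Step 2: Taking square root: y = sqrt(36)

Step 2 takes the square root and assumes the positive root only. The equation y^2 = 36 actually has two solutions: y = 6 and y = -6. The proof silently assumes y > 0 without justification, then uses this assumption to conclude y > 0, which is circular. The counterexample y = -6 shows the claim is false.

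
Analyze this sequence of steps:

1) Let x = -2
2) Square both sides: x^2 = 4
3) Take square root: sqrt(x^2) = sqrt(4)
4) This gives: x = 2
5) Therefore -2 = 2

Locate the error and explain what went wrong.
Step 4: This gives: x = 2

Step 4 incorrectly states that sqrt(x^2) = x. The correct identity is sqrt(x^2) = |x|. Since x = -2 < 0, we have sqrt(x^2) = |-2| = 2, not x = -2.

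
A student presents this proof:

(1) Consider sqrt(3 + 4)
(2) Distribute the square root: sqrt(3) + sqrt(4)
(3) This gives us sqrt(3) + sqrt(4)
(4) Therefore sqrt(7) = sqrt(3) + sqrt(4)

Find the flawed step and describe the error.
Step 2: Distribute the square root: sqrt(3) + sqrt(4)

Step 2 incorrectly 'distributes' the square root over addition. The square root function does not distribute: sqrt(a + b) ≠ sqrt(a) + sqrt(b). In fact, sqrt(3 + 4) = sqrt(7) ≈ 2.6458, while sqrt(3) + sqrt(4) ≈ 3.7321.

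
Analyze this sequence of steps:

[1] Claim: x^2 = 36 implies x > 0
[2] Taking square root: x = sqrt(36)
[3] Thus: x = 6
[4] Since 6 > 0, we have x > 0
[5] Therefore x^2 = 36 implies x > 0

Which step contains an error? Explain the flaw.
Step 2: Taking square root: x = sqrt(36)

Step 2 takes the square root and assumes the positive root only. The equation x^2 = 36 actually has two solutions: x = 6 and x = -6. The proof silently assumes x > 0 without justification, then uses this assumption to conclude x > 0, which is circular. The counterexample x = -6 shows the claim is false.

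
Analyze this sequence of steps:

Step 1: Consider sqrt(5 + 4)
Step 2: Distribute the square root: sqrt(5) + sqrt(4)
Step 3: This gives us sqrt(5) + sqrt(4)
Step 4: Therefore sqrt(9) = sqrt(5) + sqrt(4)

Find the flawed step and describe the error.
Step 2: Distribute the square root: sqrt(5) + sqrt(4)

Step 2 incorrectly 'distributes' the square root over addition. The square root function does not distribute: sqrt(a + b) ≠ sqrt(a) + sqrt(b). In fact, sqrt(5 + 4) = sqrt(9) ≈ 3.0000, while sqrt(5) + sqrt(4) ≈ 4.2361.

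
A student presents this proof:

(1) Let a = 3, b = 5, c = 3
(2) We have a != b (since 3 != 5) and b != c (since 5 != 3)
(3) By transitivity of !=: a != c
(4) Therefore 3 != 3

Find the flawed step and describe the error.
Step 3: By transitivity of !=: a != c

Step 3 incorrectly applies transitivity to the '!=' relation. Transitivity states: if a R b and b R c, then a R c. However, '!=' is not transitive. Counterexample: 3 != 5 and 5 != 3, but 3 = 3 (both equal 3). Transitivity holds for relations like <, <=, =, but not for !=.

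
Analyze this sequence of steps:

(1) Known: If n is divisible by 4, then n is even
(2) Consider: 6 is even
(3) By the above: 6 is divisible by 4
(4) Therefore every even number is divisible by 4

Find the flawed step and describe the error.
Step 3: By the above: 6 is divisible by 4

Step 3 commits the fallacy of affirming the consequent. The known fact 'divisible by 4 → even' does NOT imply 'even → divisible by 4'. That would be the converse, which is false. For example, 6 is even but 6 ÷ 4 = 1.50, which is not an integer.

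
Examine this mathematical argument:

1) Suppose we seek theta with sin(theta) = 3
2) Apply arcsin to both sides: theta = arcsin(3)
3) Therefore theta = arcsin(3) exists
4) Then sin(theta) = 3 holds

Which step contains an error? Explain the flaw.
Step 2: Apply arcsin to both sides: theta = arcsin(3)

Step 2 applies arcsin to 3. However, arcsin(x) is only defined for x in [-1, 1] because sin(theta) can only produce values in that range. Since |3| > 1, arcsin(3) is undefined. There is no angle whose sine equals 3.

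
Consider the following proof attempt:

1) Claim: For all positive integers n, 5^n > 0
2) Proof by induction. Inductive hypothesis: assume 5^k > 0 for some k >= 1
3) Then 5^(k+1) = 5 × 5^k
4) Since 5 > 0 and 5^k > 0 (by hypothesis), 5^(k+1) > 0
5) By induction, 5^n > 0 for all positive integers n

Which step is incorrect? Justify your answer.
Step 5: By induction, 5^n > 0 for all positive integers n

Step 5 concludes the proof by induction, but no base case was ever established. A valid induction proof requires: (1) a base case proving 5^1 > 0, and (2) an inductive step showing IF 5^k > 0 THEN 5^(k+1) > 0. Steps 2-4 correctly establish the inductive step, but without the base case the conclusion in step 5 does not follow.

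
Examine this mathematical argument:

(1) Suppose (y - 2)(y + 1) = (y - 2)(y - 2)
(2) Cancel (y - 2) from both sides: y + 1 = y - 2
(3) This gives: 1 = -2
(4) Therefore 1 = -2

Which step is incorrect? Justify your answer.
Step 2: Cancel (y - 2) from both sides: y + 1 = y - 2

Step 2 cancels (y - 2) from both sides. This is only valid if (y - 2) ≠ 0, i.e., y ≠ 2. When y = 2, both sides equal zero regardless of the other factors. The correct approach requires considering y = 2 as a separate case.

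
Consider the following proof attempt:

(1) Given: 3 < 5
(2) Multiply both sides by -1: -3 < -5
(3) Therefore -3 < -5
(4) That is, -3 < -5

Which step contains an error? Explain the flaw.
Step 2: Multiply both sides by -1: -3 < -5

Step 2 multiplies both sides by -1 but fails to reverse the inequality sign. When multiplying (or dividing) an inequality by a negative number, the direction must be reversed. Since 3 < 5, we should get -3 > -5, i.e., -3 > -5.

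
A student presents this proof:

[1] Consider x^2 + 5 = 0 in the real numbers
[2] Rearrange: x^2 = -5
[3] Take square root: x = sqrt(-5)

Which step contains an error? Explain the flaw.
Step 3: Take square root: x = sqrt(-5)

Step 3 takes the square root of -5, which is negative. In the real number system, the square root of a negative number is undefined. The equation x^2 + 5 = 0 has no real solutions. Square roots of negative numbers only exist in the complex numbers.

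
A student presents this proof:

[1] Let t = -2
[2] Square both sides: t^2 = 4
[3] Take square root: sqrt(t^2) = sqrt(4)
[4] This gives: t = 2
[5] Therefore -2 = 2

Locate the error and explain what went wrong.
Step 4: This gives: t = 2

Step 4 incorrectly states that sqrt(t^2) = t. The correct identity is sqrt(t^2) = |t|. Since t = -2 < 0, we have sqrt(t^2) = |-2| = 2, not t = -2.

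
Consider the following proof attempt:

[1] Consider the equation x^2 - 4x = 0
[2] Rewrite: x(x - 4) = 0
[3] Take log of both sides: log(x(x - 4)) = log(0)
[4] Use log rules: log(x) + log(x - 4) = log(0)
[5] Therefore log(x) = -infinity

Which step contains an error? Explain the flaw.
Step 3: Take log of both sides: log(x(x - 4)) = log(0)

Step 3 takes the logarithm of both sides, resulting in log(0) on the right side. The logarithm is only defined for positive numbers; log(0) is undefined (approaches negative infinity). This operation is invalid.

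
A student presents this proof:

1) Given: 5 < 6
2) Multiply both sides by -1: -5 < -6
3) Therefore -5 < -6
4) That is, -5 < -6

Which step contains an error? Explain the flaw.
Step 2: Multiply both sides by -1: -5 < -6

Step 2 multiplies both sides by -1 but fails to reverse the inequality sign. When multiplying (or dividing) an inequality by a negative number, the direction must be reversed. Since 5 < 6, we should get -5 > -6, i.e., -5 > -6.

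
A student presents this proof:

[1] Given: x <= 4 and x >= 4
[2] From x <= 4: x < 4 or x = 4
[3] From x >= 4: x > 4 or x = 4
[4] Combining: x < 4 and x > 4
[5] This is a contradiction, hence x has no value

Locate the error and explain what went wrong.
Step 4: Combining: x < 4 and x > 4

Step 4 incorrectly combines the conditions. From x <= 4 and x >= 4, the intersection is x = 4. The error treats the 'or' cases as 'and' requirements. The correct conclusion is that x = 4 is the unique solution, not that no solution exists.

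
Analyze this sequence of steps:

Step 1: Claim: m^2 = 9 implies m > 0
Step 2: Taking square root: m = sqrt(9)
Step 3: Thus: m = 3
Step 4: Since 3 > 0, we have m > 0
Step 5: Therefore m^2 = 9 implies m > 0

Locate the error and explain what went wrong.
Step 2: Taking square root: m = sqrt(9)

Step 2 takes the square root and assumes the positive root only. The equation m^2 = 9 actually has two solutions: m = 3 and m = -3. The proof silently assumes m > 0 without justification, then uses this assumption to conclude m > 0, which is circular. The counterexample m = -3 shows the claim is false.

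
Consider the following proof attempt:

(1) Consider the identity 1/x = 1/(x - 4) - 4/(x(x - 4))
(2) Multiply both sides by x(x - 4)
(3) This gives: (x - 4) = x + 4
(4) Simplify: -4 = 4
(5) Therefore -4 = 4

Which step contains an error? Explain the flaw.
Step 3: This gives: (x - 4) = x + 4

Step 3 makes a sign error when clearing denominators. Multiplying -4/(x(x - 4)) by x(x - 4) gives -4, not +4. The correct result is (x - 4) = x - 4, which is trivially true, not (x - 4) = x + 4. (Step 1 is a valid identity: 1/(x - 4) - 4/(x(x - 4)) = (x - 4)/(x(x - 4)) = 1/x.)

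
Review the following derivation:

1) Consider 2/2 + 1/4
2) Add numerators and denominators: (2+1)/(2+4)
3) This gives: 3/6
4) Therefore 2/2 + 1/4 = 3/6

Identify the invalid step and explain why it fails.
Step 2: Add numerators and denominators: (2+1)/(2+4)

Step 2 incorrectly adds fractions by separately adding numerators and denominators. This is wrong. The correct method requires a common denominator: 2/2 + 1/4 = (2×4 + 1×2)/(2×4) = 10/8 = 5/4. The method used gives 3/6, which is different.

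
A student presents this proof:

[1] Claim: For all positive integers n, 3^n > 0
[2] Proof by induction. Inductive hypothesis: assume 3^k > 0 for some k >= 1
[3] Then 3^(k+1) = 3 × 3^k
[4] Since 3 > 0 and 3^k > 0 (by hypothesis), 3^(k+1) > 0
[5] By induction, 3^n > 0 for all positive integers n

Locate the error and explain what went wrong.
Step 5: By induction, 3^n > 0 for all positive integers n

Step 5 concludes the proof by induction, but no base case was ever established. A valid induction proof requires: (1) a base case proving 3^1 > 0, and (2) an inductive step showing IF 3^k > 0 THEN 3^(k+1) > 0. Steps 2-4 correctly establish the inductive step, but without the base case the conclusion in step 5 does not follow.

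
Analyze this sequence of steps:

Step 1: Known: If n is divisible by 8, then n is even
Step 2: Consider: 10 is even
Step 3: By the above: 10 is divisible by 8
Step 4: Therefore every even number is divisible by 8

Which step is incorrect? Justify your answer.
Step 3: By the above: 10 is divisible by 8

Step 3 commits the fallacy of affirming the consequent. The known fact 'divisible by 8 → even' does NOT imply 'even → divisible by 8'. That would be the converse, which is false. For example, 10 is even but 10 ÷ 8 = 1.25, which is not an integer.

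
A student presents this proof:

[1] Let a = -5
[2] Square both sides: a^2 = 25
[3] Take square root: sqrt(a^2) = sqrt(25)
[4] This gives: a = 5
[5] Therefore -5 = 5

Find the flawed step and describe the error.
Step 4: This gives: a = 5

Step 4 incorrectly states that sqrt(a^2) = a. The correct identity is sqrt(a^2) = |a|. Since a = -5 < 0, we have sqrt(a^2) = |-5| = 5, not a = -5.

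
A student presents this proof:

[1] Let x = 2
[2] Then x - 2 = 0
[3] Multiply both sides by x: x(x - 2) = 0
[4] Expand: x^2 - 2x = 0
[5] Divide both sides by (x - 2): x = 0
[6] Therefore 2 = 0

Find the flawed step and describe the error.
Step 5: Divide both sides by (x - 2): x = 0

Step 5 divides both sides by (x - 2). However, since x = 2, we have (x - 2) = 0. Division by zero is undefined, making this step invalid.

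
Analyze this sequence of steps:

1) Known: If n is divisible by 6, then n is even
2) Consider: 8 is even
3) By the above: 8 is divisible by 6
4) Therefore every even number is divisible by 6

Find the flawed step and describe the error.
Step 3: By the above: 8 is divisible by 6

Step 3 commits the fallacy of affirming the consequent. The known fact 'divisible by 6 → even' does NOT imply 'even → divisible by 6'. That would be the converse, which is false. For example, 8 is even but 8 ÷ 6 = 1.33, which is not an integer.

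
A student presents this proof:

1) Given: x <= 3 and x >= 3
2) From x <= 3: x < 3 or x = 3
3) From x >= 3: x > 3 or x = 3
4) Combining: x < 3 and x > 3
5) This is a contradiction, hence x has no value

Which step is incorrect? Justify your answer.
Step 4: Combining: x < 3 and x > 3

Step 4 incorrectly combines the conditions. From x <= 3 and x >= 3, the intersection is x = 3. The error treats the 'or' cases as 'and' requirements. The correct conclusion is that x = 3 is the unique solution, not that no solution exists.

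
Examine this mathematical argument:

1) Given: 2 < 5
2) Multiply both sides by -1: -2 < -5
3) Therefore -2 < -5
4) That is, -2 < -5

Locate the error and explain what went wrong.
Step 2: Multiply both sides by -1: -2 < -5

Step 2 multiplies both sides by -1 but fails to reverse the inequality sign. When multiplying (or dividing) an inequality by a negative number, the direction must be reversed. Since 2 < 5, we should get -2 > -5, i.e., -2 > -5.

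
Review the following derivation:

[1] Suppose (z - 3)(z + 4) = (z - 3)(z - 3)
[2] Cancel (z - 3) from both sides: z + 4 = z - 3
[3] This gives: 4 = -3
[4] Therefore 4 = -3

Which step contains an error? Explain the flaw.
Step 2: Cancel (z - 3) from both sides: z + 4 = z - 3

Step 2 cancels (z - 3) from both sides. This is only valid if (z - 3) ≠ 0, i.e., z ≠ 3. When z = 3, both sides equal zero regardless of the other factors. The correct approach requires considering z = 3 as a separate case.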